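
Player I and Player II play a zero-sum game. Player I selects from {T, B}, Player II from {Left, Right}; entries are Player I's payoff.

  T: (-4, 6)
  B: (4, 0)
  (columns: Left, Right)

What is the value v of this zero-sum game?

12/7

Row minima: T → -4, B → 0; maximin = 0.
Column maxima: Left → 4, Right → 6; minimax = 4.
0 ≠ 4, so there is no saddle point; optimal play is mixed.
Let Player I play T with probability p. Expected payoff against Left: (-4)p + 4(1−p) = −8p + 4; against Right: 6p + 0(1−p) = 6p.
Setting these equal: −8p + 4 = 6p ⇒ −14p = -4 ⇒ p = 2/7, and the value is (-8)·(2/7) + 4 = 12/7.
For Player II: with q = P(Left), equating T's and B's payoffs gives −10q + 6 = 4q ⇒ q = 3/7.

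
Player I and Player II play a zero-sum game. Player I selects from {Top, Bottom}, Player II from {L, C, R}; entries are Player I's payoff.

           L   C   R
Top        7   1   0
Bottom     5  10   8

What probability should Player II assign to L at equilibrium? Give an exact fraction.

Row minima: Top → 0, Bottom → 5; maximin = 5.
Column maxima: L → 7, C → 10, R → 8; minimax = 7.
5 ≠ 7, so there is no saddle point; optimal play is mixed.
C is strictly dominated by R (it gives Player I strictly more in every row), so Player II never plays it.
On the remaining 2×2 (Top, Bottom vs L, R):
Let Player I play Top with probability p. Expected payoff against L: 7p + 5(1−p) = 2p + 5; against R: 0p + 8(1−p) = −8p + 8.
Setting these equal: 2p + 5 = −8p + 8 ⇒ 10p = 3 ⇒ p = 3/10, and the value is (2)·(3/10) + 5 = 28/5.
For Player II: with q = P(L), equating Top's and Bottom's payoffs gives 7q = −3q + 8 ⇒ q = 4/5.

4/5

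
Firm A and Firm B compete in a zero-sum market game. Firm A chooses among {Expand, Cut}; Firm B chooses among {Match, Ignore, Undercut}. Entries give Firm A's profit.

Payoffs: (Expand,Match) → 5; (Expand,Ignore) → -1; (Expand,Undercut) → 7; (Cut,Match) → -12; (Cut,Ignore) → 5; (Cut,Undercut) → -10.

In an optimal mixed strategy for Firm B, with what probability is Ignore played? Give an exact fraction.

17/23

Row minima: Expand → -1, Cut → -12; maximin = -1.
Column maxima: Match → 5, Ignore → 5, Undercut → 7; minimax = 5.
-1 ≠ 5, so there is no saddle point; optimal play is mixed.
Undercut is strictly dominated by Match (it gives Firm A strictly more in every row), so Firm B never plays it.
On the remaining 2×2 (Expand, Cut vs Match, Ignore):
Let Firm A play Expand with probability p. Expected payoff against Match: 5p + (-12)(1−p) = 17p − 12; against Ignore: (-1)p + 5(1−p) = −6p + 5.
Setting these equal: 17p − 12 = −6p + 5 ⇒ 23p = 17 ⇒ p = 17/23, and the value is (17)·(17/23) − 12 = 13/23.
For Firm B: with q = P(Match), equating Expand's and Cut's payoffs gives 6q − 1 = −17q + 5 ⇒ q = 6/23.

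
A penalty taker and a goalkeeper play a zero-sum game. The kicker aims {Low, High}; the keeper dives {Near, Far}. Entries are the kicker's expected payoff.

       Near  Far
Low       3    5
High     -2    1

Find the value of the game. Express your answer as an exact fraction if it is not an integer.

Row minima: Low → 3, High → -2; maximin = 3.
Column maxima: Near → 3, Far → 5; minimax = 3.
Since maximin = minimax = 3, there is a saddle point and the value is 3.

3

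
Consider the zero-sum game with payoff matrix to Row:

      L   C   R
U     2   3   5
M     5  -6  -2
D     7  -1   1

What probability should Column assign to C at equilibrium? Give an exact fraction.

Row minima: U → 2, M → -6, D → -1; maximin = 2.
Column maxima: L → 7, C → 3, R → 5; minimax = 3.
2 ≠ 3, so there is no saddle point; optimal play is mixed.
M is strictly dominated by D, so Row never plays it.
R is strictly dominated by C (it gives Row strictly more in every row), so Column never plays it.
On the remaining 2×2 (U, D vs L, C):
Let Row play U with probability p. Expected payoff against L: 2p + 7(1−p) = −5p + 7; against C: 3p + (-1)(1−p) = 4p − 1.
Setting these equal: −5p + 7 = 4p − 1 ⇒ −9p = -8 ⇒ p = 8/9, and the value is (-5)·(8/9) + 7 = 23/9.
For Column: with q = P(L), equating U's and D's payoffs gives −q + 3 = 8q − 1 ⇒ q = 4/9.

5/9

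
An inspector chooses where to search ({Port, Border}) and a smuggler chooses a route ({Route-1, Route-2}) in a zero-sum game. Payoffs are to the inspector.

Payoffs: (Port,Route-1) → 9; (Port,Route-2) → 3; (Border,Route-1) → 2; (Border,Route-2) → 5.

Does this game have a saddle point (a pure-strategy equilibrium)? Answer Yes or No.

Row minima: Port → 3, Border → 2; maximin = 3.
Column maxima: Route-1 → 9, Route-2 → 5; minimax = 5.
3 ≠ 5, so no pure-strategy equilibrium exists.

No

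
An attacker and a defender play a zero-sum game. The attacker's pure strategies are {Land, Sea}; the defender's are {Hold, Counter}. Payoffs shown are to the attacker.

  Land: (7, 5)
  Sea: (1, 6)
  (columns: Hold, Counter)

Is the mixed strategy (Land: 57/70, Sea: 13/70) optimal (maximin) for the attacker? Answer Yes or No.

Against Hold this mix gives (57/70)·7 + (13/70)·1 = 206/35.
Against Counter this mix gives (57/70)·5 + (13/70)·6 = 363/70.
The defender will play Counter, holding the attacker to 363/70. Shifting weight toward the row that does better against Counter would raise this floor (the equalizing mix achieves 37/7 against both Counter and Hold), so the proposed strategy is not optimal.

No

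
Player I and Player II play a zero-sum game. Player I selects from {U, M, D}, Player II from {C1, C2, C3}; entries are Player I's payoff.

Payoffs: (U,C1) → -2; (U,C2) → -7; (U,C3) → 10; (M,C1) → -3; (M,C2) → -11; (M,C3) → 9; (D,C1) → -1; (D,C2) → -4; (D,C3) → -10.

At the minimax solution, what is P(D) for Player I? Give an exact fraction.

17/23

Row minima: U → -7, M → -11, D → -10; maximin = -7.
Column maxima: C1 → -1, C2 → -4, C3 → 10; minimax = -4.
-7 ≠ -4, so there is no saddle point; optimal play is mixed.
M is strictly dominated by U, so Player I never plays it.
C1 is strictly dominated by C2 (it gives Player I strictly more in every row), so Player II never plays it.
On the remaining 2×2 (U, D vs C2, C3):
Let Player I play U with probability p. Expected payoff against C2: (-7)p + (-4)(1−p) = −3p − 4; against C3: 10p + (-10)(1−p) = 20p − 10.
Setting these equal: −3p − 4 = 20p − 10 ⇒ −23p = -6 ⇒ p = 6/23, and the value is (-3)·(6/23) − 4 = -110/23.
For Player II: with q = P(C2), equating U's and D's payoffs gives −17q + 10 = 6q − 10 ⇒ q = 20/23.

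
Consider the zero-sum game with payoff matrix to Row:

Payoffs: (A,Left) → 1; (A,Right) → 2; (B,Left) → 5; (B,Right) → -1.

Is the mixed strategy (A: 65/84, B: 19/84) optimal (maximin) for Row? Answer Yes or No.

No

Against Left this mix gives (65/84)·1 + (19/84)·5 = 40/21.
Against Right this mix gives (65/84)·2 + (19/84)·(-1) = 37/28.
Column will play Right, holding Row to 37/28. Shifting weight toward the row that does better against Right would raise this floor (the equalizing mix achieves 11/7 against both Right and Left), so the proposed strategy is not optimal.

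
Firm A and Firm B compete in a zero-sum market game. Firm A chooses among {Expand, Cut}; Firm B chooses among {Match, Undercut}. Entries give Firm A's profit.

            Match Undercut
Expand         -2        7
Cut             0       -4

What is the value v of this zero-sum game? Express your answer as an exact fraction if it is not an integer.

Row minima: Expand → -2, Cut → -4; maximin = -2.
Column maxima: Match → 0, Undercut → 7; minimax = 0.
-2 ≠ 0, so there is no saddle point; optimal play is mixed.
Let Firm A play Expand with probability p. Expected payoff against Match: (-2)p + 0(1−p) = −2p; against Undercut: 7p + (-4)(1−p) = 11p − 4.
Setting these equal: −2p = 11p − 4 ⇒ −13p = -4 ⇒ p = 4/13, and the value is (-2)·(4/13) = -8/13.
For Firm B: with q = P(Match), equating Expand's and Cut's payoffs gives −9q + 7 = 4q − 4 ⇒ q = 11/13.

-8/13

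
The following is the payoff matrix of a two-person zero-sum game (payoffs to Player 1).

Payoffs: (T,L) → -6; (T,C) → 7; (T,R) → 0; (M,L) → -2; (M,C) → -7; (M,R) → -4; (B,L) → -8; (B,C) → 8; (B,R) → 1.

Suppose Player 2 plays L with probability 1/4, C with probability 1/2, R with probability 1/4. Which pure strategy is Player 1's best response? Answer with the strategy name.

Expected payoff of T: (1/4)·(-6) + (1/2)·7 + (1/4)·0 = 2.
Expected payoff of M: (1/4)·(-2) + (1/2)·(-7) + (1/4)·(-4) = -5.
Expected payoff of B: (1/4)·(-8) + (1/2)·8 + (1/4)·1 = 9/4.
The largest is 9/4, so Player 1's best response is B.

B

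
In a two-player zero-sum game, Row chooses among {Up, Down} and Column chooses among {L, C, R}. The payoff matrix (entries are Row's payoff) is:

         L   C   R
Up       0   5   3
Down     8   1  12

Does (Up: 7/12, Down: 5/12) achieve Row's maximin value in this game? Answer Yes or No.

Against L this mix gives (7/12)·0 + (5/12)·8 = 10/3.
Against C this mix gives (7/12)·5 + (5/12)·1 = 10/3.
Against R this mix gives (7/12)·3 + (5/12)·12 = 27/4.
All of Column's active replies (L, C) yield 10/3, and no column does worse for Row. The mix makes Column indifferent and guarantees 10/3, so it is optimal.

Yes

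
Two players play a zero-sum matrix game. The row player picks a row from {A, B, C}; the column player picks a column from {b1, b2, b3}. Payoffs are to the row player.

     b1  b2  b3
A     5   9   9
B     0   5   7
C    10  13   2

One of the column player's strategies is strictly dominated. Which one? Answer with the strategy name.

b2

b1 holds the row player's payoff strictly below b2 in every row: 5 < 9, 0 < 5, 10 < 13.
So b2 is strictly dominated for the column player.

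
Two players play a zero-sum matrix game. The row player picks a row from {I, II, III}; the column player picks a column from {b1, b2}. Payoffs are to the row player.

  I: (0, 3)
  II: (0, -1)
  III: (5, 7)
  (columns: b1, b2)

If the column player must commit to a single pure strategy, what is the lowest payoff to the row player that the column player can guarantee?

Column maxima: b1 → 5, b2 → 7.
The smallest of these is 5.

5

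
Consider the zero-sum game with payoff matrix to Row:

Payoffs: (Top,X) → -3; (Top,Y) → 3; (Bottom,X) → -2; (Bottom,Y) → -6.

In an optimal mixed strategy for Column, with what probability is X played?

Row minima: Top → -3, Bottom → -6; maximin = -3.
Column maxima: X → -2, Y → 3; minimax = -2.
-3 ≠ -2, so there is no saddle point; optimal play is mixed.
Let Row play Top with probability p. Expected payoff against X: (-3)p + (-2)(1−p) = −p − 2; against Y: 3p + (-6)(1−p) = 9p − 6.
Setting these equal: −p − 2 = 9p − 6 ⇒ −10p = -4 ⇒ p = 2/5, and the value is (-1)·(2/5) − 2 = -12/5.
For Column: with q = P(X), equating Top's and Bottom's payoffs gives −6q + 3 = 4q − 6 ⇒ q = 9/10.

9/10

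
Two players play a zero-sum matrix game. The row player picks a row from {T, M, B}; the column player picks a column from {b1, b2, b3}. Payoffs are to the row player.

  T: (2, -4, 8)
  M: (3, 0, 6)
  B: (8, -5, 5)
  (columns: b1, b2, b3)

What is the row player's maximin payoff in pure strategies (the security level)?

Row minima: T → -4, M → 0, B → -5.
The best of these is 0.

0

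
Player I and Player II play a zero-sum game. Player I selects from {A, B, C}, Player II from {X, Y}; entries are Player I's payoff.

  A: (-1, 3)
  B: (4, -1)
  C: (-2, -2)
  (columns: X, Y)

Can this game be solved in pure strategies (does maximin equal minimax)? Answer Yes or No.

Row minima: A → -1, B → -1, C → -2; maximin = -1.
Column maxima: X → 4, Y → 3; minimax = 3.
-1 ≠ 3, so no pure-strategy equilibrium exists.

No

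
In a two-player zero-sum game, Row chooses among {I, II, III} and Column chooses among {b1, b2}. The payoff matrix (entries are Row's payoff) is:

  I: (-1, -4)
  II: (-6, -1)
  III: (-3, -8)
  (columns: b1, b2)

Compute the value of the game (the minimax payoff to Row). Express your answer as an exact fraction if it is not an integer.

-23/8

Row minima: I → -4, II → -6, III → -8; maximin = -4.
Column maxima: b1 → -1, b2 → -1; minimax = -1.
-4 ≠ -1, so there is no saddle point; optimal play is mixed.
III is strictly dominated by I, so Row never plays it.
On the remaining 2×2 (I, II vs b1, b2):
Let Row play I with probability p. Expected payoff against b1: (-1)p + (-6)(1−p) = 5p − 6; against b2: (-4)p + (-1)(1−p) = −3p − 1.
Setting these equal: 5p − 6 = −3p − 1 ⇒ 8p = 5 ⇒ p = 5/8, and the value is (5)·(5/8) − 6 = -23/8.
For Column: with q = P(b1), equating I's and II's payoffs gives 3q − 4 = −5q − 1 ⇒ q = 3/8.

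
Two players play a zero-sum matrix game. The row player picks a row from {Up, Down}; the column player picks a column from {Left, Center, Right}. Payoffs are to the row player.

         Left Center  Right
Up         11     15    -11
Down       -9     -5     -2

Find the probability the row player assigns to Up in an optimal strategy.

7/29

Row minima: Up → -11, Down → -9; maximin = -9.
Column maxima: Left → 11, Center → 15, Right → -2; minimax = -2.
-9 ≠ -2, so there is no saddle point; optimal play is mixed.
Center is strictly dominated by Left (it gives the row player strictly more in every row), so the column player never plays it.
On the remaining 2×2 (Up, Down vs Left, Right):
Let the row player play Up with probability p. Expected payoff against Left: 11p + (-9)(1−p) = 20p − 9; against Right: (-11)p + (-2)(1−p) = −9p − 2.
Setting these equal: 20p − 9 = −9p − 2 ⇒ 29p = 7 ⇒ p = 7/29, and the value is (20)·(7/29) − 9 = -121/29.
For the column player: with q = P(Left), equating Up's and Down's payoffs gives 22q − 11 = −7q − 2 ⇒ q = 9/29.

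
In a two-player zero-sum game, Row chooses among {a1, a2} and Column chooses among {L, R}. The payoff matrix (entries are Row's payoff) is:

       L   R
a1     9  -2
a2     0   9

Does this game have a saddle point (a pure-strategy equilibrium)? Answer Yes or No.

Row minima: a1 → -2, a2 → 0; maximin = 0.
Column maxima: L → 9, R → 9; minimax = 9.
0 ≠ 9, so no pure-strategy equilibrium exists.

No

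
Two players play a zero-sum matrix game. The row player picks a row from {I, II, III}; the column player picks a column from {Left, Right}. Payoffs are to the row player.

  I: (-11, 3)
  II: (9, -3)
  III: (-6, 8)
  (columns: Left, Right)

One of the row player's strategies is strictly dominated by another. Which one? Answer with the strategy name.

I

III gives a strictly higher payoff than I against every column: -6 > -11, 8 > 3.
So I is strictly dominated and the row player never plays it.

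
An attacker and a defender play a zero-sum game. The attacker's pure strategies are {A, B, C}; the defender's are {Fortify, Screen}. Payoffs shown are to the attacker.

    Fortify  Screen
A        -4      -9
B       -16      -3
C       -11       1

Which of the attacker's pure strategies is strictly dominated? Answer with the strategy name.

B

C gives a strictly higher payoff than B against every column: -11 > -16, 1 > -3.
So B is strictly dominated and the attacker never plays it.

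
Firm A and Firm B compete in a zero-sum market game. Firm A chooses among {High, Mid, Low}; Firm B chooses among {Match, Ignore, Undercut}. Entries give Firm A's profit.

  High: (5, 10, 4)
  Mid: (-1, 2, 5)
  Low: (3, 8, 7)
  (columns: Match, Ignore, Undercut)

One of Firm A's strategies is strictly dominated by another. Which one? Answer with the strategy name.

Low gives a strictly higher payoff than Mid against every column: 3 > -1, 8 > 2, 7 > 5.
So Mid is strictly dominated and Firm A never plays it.

Mid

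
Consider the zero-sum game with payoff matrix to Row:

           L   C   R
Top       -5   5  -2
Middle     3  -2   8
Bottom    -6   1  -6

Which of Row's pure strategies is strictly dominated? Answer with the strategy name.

Bottom

Top gives a strictly higher payoff than Bottom against every column: -5 > -6, 5 > 1, -2 > -6.
So Bottom is strictly dominated and Row never plays it.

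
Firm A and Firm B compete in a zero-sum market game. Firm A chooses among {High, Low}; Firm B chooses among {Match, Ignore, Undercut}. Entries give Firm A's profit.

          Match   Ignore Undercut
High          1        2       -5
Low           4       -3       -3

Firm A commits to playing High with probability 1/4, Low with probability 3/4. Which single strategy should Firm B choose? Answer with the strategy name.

If Firm B plays Match, Firm A's expected payoff is (1/4)·1 + (3/4)·4 = 13/4.
If Firm B plays Ignore, Firm A's expected payoff is (1/4)·2 + (3/4)·(-3) = -7/4.
If Firm B plays Undercut, Firm A's expected payoff is (1/4)·(-5) + (3/4)·(-3) = -7/2.
Firm B minimizes Firm A's payoff; the smallest is -7/2, so the best response is Undercut.

Undercut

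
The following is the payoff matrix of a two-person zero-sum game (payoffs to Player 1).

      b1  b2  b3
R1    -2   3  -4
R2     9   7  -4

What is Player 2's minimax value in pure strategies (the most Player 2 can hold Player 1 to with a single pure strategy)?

Column maxima: b1 → 9, b2 → 7, b3 → -4.
The smallest of these is -4.

-4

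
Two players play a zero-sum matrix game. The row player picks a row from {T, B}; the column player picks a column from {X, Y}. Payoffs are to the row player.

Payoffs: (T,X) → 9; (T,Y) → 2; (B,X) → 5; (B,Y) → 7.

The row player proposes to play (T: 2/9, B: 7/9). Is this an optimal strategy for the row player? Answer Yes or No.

Against X this mix gives (2/9)·9 + (7/9)·5 = 53/9.
Against Y this mix gives (2/9)·2 + (7/9)·7 = 53/9.
All of the column player's active replies (X, Y) yield 53/9, and no column does worse for the row player. The mix makes the column player indifferent and guarantees 53/9, so it is optimal.

Yes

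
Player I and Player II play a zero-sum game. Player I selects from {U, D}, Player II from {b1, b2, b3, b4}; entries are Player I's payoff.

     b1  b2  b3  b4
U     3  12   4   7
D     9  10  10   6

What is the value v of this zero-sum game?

45/7

Row minima: U → 3, D → 6; maximin = 6.
Column maxima: b1 → 9, b2 → 12, b3 → 10, b4 → 7; minimax = 7.
6 ≠ 7, so there is no saddle point; optimal play is mixed.
b2 is strictly dominated by b1 (it gives Player I strictly more in every row), so Player II never plays it.
b3 is strictly dominated by b1 (it gives Player I strictly more in every row), so Player II never plays it.
On the remaining 2×2 (U, D vs b1, b4):
Let Player I play U with probability p. Expected payoff against b1: 3p + 9(1−p) = −6p + 9; against b4: 7p + 6(1−p) = p + 6.
Setting these equal: −6p + 9 = p + 6 ⇒ −7p = -3 ⇒ p = 3/7, and the value is (-6)·(3/7) + 9 = 45/7.
For Player II: with q = P(b1), equating U's and D's payoffs gives −4q + 7 = 3q + 6 ⇒ q = 1/7.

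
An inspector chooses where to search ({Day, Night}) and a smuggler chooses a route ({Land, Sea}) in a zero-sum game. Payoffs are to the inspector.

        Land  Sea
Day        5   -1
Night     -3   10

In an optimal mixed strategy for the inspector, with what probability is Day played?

Row minima: Day → -1, Night → -3; maximin = -1.
Column maxima: Land → 5, Sea → 10; minimax = 5.
-1 ≠ 5, so there is no saddle point; optimal play is mixed.
Let the inspector play Day with probability p. Expected payoff against Land: 5p + (-3)(1−p) = 8p − 3; against Sea: (-1)p + 10(1−p) = −11p + 10.
Setting these equal: 8p − 3 = −11p + 10 ⇒ 19p = 13 ⇒ p = 13/19, and the value is (8)·(13/19) − 3 = 47/19.
For the smuggler: with q = P(Land), equating Day's and Night's payoffs gives 6q − 1 = −13q + 10 ⇒ q = 11/19.

13/19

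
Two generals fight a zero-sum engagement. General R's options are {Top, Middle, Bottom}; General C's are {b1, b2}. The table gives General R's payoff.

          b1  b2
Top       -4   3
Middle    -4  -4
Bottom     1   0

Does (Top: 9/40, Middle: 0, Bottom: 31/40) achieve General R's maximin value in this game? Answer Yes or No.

Against b1 this mix gives (9/40)·(-4) + (31/40)·1 = -1/8.
Against b2 this mix gives (9/40)·3 + (31/40)·0 = 27/40.
General C will play b1, holding General R to -1/8. Shifting weight toward the row that does better against b1 would raise this floor (the equalizing mix achieves 3/8 against both b1 and b2), so the proposed strategy is not optimal.

No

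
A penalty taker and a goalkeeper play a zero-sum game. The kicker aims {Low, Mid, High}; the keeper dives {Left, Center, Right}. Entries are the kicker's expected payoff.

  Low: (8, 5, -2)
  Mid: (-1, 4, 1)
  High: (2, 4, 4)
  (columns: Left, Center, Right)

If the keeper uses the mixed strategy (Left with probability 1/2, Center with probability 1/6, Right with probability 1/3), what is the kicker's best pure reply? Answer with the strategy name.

Low

Expected payoff of Low: (1/2)·8 + (1/6)·5 + (1/3)·(-2) = 25/6.
Expected payoff of Mid: (1/2)·(-1) + (1/6)·4 + (1/3)·1 = 1/2.
Expected payoff of High: (1/2)·2 + (1/6)·4 + (1/3)·4 = 3.
The largest is 25/6, so the kicker's best response is Low.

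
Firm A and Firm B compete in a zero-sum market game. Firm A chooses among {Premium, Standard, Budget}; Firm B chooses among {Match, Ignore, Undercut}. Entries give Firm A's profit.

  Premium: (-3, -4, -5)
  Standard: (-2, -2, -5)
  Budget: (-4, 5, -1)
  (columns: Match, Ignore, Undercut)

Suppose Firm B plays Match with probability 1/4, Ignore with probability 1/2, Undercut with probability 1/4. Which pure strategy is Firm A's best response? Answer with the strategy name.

Budget

Expected payoff of Premium: (1/4)·(-3) + (1/2)·(-4) + (1/4)·(-5) = -4.
Expected payoff of Standard: (1/4)·(-2) + (1/2)·(-2) + (1/4)·(-5) = -11/4.
Expected payoff of Budget: (1/4)·(-4) + (1/2)·5 + (1/4)·(-1) = 5/4.
The largest is 5/4, so Firm A's best response is Budget.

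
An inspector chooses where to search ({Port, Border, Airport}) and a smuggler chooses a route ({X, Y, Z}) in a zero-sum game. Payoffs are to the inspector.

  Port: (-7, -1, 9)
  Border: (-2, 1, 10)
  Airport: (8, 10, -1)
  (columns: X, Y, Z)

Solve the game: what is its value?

26/7

Row minima: Port → -7, Border → -2, Airport → -1; maximin = -1.
Column maxima: X → 8, Y → 10, Z → 10; minimax = 8.
-1 ≠ 8, so there is no saddle point; optimal play is mixed.
Port is strictly dominated by Border, so the inspector never plays it.
Y is strictly dominated by X (it gives the inspector strictly more in every row), so the smuggler never plays it.
On the remaining 2×2 (Border, Airport vs X, Z):
Let the inspector play Border with probability p. Expected payoff against X: (-2)p + 8(1−p) = −10p + 8; against Z: 10p + (-1)(1−p) = 11p − 1.
Setting these equal: −10p + 8 = 11p − 1 ⇒ −21p = -9 ⇒ p = 3/7, and the value is (-10)·(3/7) + 8 = 26/7.
For the smuggler: with q = P(X), equating Border's and Airport's payoffs gives −12q + 10 = 9q − 1 ⇒ q = 11/21.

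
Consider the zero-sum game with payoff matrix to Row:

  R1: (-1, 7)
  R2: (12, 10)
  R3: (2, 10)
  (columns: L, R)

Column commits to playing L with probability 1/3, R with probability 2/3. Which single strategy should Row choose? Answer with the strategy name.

R2

Expected payoff of R1: (1/3)·(-1) + (2/3)·7 = 13/3.
Expected payoff of R2: (1/3)·12 + (2/3)·10 = 32/3.
Expected payoff of R3: (1/3)·2 + (2/3)·10 = 22/3.
The largest is 32/3, so Row's best response is R2.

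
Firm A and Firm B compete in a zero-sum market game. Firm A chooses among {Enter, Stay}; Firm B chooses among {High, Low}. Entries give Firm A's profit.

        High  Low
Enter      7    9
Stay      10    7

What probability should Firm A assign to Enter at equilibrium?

3/5

Row minima: Enter → 7, Stay → 7; maximin = 7.
Column maxima: High → 10, Low → 9; minimax = 9.
7 ≠ 9, so there is no saddle point; optimal play is mixed.
Let Firm A play Enter with probability p. Expected payoff against High: 7p + 10(1−p) = −3p + 10; against Low: 9p + 7(1−p) = 2p + 7.
Setting these equal: −3p + 10 = 2p + 7 ⇒ −5p = -3 ⇒ p = 3/5, and the value is (-3)·(3/5) + 10 = 41/5.
For Firm B: with q = P(High), equating Enter's and Stay's payoffs gives −2q + 9 = 3q + 7 ⇒ q = 2/5.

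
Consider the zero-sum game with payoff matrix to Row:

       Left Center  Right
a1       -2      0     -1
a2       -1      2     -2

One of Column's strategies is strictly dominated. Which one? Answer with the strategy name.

Center

Left holds Row's payoff strictly below Center in every row: -2 < 0, -1 < 2.
So Center is strictly dominated for Column.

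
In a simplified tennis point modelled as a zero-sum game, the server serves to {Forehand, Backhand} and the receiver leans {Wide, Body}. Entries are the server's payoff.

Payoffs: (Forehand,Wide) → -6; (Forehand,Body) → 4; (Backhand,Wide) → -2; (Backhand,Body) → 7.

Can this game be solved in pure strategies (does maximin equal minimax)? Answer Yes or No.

Yes

Row minima: Forehand → -6, Backhand → -2; maximin = -2.
Column maxima: Wide → -2, Body → 7; minimax = -2.
maximin = minimax = -2, so a saddle point exists.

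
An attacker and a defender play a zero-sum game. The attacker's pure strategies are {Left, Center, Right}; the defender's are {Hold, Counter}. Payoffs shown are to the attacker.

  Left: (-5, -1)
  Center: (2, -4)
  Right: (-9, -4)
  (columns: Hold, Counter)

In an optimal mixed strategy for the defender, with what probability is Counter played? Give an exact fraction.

Row minima: Left → -5, Center → -4, Right → -9; maximin = -4.
Column maxima: Hold → 2, Counter → -1; minimax = -1.
-4 ≠ -1, so there is no saddle point; optimal play is mixed.
Right is strictly dominated by Left, so the attacker never plays it.
On the remaining 2×2 (Left, Center vs Hold, Counter):
Let the attacker play Left with probability p. Expected payoff against Hold: (-5)p + 2(1−p) = −7p + 2; against Counter: (-1)p + (-4)(1−p) = 3p − 4.
Setting these equal: −7p + 2 = 3p − 4 ⇒ −10p = -6 ⇒ p = 3/5, and the value is (-7)·(3/5) + 2 = -11/5.
For the defender: with q = P(Hold), equating Left's and Center's payoffs gives −4q − 1 = 6q − 4 ⇒ q = 3/10.

7/10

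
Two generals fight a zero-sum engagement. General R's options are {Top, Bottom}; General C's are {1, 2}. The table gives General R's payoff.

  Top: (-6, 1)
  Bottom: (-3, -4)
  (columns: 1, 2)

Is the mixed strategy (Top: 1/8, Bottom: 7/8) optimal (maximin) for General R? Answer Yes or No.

Against 1 this mix gives (1/8)·(-6) + (7/8)·(-3) = -27/8.
Against 2 this mix gives (1/8)·1 + (7/8)·(-4) = -27/8.
All of General C's active replies (1, 2) yield -27/8, and no column does worse for General R. The mix makes General C indifferent and guarantees -27/8, so it is optimal.

Yes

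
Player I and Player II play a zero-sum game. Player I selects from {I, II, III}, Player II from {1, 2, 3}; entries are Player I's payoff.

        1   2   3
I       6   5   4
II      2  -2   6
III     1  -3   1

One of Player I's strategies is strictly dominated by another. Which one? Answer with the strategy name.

III

I gives a strictly higher payoff than III against every column: 6 > 1, 5 > -3, 4 > 1.
So III is strictly dominated and Player I never plays it.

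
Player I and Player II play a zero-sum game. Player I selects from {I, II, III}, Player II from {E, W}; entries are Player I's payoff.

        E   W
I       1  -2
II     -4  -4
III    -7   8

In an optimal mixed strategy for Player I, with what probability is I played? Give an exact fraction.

5/6

Row minima: I → -2, II → -4, III → -7; maximin = -2.
Column maxima: E → 1, W → 8; minimax = 1.
-2 ≠ 1, so there is no saddle point; optimal play is mixed.
II is strictly dominated by I, so Player I never plays it.
On the remaining 2×2 (I, III vs E, W):
Let Player I play I with probability p. Expected payoff against E: 1p + (-7)(1−p) = 8p − 7; against W: (-2)p + 8(1−p) = −10p + 8.
Setting these equal: 8p − 7 = −10p + 8 ⇒ 18p = 15 ⇒ p = 5/6, and the value is (8)·(5/6) − 7 = -1/3.
For Player II: with q = P(E), equating I's and III's payoffs gives 3q − 2 = −15q + 8 ⇒ q = 5/9.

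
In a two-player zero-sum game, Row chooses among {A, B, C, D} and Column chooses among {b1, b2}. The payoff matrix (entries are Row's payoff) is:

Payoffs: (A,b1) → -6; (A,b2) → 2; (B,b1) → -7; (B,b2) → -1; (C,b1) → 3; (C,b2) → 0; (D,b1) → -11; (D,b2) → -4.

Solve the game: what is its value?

Row minima: A → -6, B → -7, C → 0, D → -11; maximin = 0.
Column maxima: b1 → 3, b2 → 2; minimax = 2.
0 ≠ 2, so there is no saddle point; optimal play is mixed.
B is strictly dominated by A, so Row never plays it.
D is strictly dominated by A, so Row never plays it.
On the remaining 2×2 (A, C vs b1, b2):
Let Row play A with probability p. Expected payoff against b1: (-6)p + 3(1−p) = −9p + 3; against b2: 2p + 0(1−p) = 2p.
Setting these equal: −9p + 3 = 2p ⇒ −11p = -3 ⇒ p = 3/11, and the value is (-9)·(3/11) + 3 = 6/11.
For Column: with q = P(b1), equating A's and C's payoffs gives −8q + 2 = 3q ⇒ q = 2/11.

6/11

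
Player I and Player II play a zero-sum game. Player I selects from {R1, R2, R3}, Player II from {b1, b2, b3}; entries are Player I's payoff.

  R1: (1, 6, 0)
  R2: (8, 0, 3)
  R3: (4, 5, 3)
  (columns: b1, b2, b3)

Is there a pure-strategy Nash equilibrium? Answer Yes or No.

Row minima: R1 → 0, R2 → 0, R3 → 3; maximin = 3.
Column maxima: b1 → 8, b2 → 6, b3 → 3; minimax = 3.
maximin = minimax = 3, so a saddle point exists.

Yes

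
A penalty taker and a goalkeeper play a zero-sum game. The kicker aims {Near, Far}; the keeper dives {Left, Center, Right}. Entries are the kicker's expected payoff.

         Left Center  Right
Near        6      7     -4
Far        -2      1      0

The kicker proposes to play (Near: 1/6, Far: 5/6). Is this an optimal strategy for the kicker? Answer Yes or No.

Against Left this mix gives (1/6)·6 + (5/6)·(-2) = -2/3.
Against Center this mix gives (1/6)·7 + (5/6)·1 = 2.
Against Right this mix gives (1/6)·(-4) + (5/6)·0 = -2/3.
All of the keeper's active replies (Left, Right) yield -2/3, and no column does worse for the kicker. The mix makes the keeper indifferent and guarantees -2/3, so it is optimal.

Yes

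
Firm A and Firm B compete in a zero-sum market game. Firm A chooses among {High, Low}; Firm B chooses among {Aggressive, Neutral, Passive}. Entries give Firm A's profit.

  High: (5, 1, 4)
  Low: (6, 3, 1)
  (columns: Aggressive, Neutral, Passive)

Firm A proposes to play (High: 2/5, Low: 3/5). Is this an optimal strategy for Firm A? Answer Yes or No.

Yes

Against Aggressive this mix gives (2/5)·5 + (3/5)·6 = 28/5.
Against Neutral this mix gives (2/5)·1 + (3/5)·3 = 11/5.
Against Passive this mix gives (2/5)·4 + (3/5)·1 = 11/5.
All of Firm B's active replies (Neutral, Passive) yield 11/5, and no column does worse for Firm A. The mix makes Firm B indifferent and guarantees 11/5, so it is optimal.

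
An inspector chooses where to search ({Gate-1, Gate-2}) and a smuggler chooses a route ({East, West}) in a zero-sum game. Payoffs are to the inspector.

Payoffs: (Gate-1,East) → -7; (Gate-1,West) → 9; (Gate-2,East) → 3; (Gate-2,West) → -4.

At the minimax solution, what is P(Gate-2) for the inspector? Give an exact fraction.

Row minima: Gate-1 → -7, Gate-2 → -4; maximin = -4.
Column maxima: East → 3, West → 9; minimax = 3.
-4 ≠ 3, so there is no saddle point; optimal play is mixed.
Let the inspector play Gate-1 with probability p. Expected payoff against East: (-7)p + 3(1−p) = −10p + 3; against West: 9p + (-4)(1−p) = 13p − 4.
Setting these equal: −10p + 3 = 13p − 4 ⇒ −23p = -7 ⇒ p = 7/23, and the value is (-10)·(7/23) + 3 = -1/23.
For the smuggler: with q = P(East), equating Gate-1's and Gate-2's payoffs gives −16q + 9 = 7q − 4 ⇒ q = 13/23.

16/23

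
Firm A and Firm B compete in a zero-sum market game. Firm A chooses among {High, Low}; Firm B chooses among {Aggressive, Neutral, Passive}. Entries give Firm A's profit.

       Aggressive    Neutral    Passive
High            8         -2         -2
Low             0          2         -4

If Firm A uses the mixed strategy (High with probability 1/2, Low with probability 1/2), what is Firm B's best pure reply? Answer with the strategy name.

If Firm B plays Aggressive, Firm A's expected payoff is (1/2)·8 + (1/2)·0 = 4.
If Firm B plays Neutral, Firm A's expected payoff is (1/2)·(-2) + (1/2)·2 = 0.
If Firm B plays Passive, Firm A's expected payoff is (1/2)·(-2) + (1/2)·(-4) = -3.
Firm B minimizes Firm A's payoff; the smallest is -3, so the best response is Passive.

Passive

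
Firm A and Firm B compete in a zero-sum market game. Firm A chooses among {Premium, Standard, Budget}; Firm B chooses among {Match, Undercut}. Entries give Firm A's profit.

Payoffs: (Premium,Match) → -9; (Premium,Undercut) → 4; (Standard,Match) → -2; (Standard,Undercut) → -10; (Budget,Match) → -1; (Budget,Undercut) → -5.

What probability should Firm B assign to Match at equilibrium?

9/17

Row minima: Premium → -9, Standard → -10, Budget → -5; maximin = -5.
Column maxima: Match → -1, Undercut → 4; minimax = -1.
-5 ≠ -1, so there is no saddle point; optimal play is mixed.
Standard is strictly dominated by Budget, so Firm A never plays it.
On the remaining 2×2 (Premium, Budget vs Match, Undercut):
Let Firm A play Premium with probability p. Expected payoff against Match: (-9)p + (-1)(1−p) = −8p − 1; against Undercut: 4p + (-5)(1−p) = 9p − 5.
Setting these equal: −8p − 1 = 9p − 5 ⇒ −17p = -4 ⇒ p = 4/17, and the value is (-8)·(4/17) − 1 = -49/17.
For Firm B: with q = P(Match), equating Premium's and Budget's payoffs gives −13q + 4 = 4q − 5 ⇒ q = 9/17.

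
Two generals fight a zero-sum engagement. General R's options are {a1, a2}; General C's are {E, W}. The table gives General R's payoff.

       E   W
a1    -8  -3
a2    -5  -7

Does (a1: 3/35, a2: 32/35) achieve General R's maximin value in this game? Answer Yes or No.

No

Against E this mix gives (3/35)·(-8) + (32/35)·(-5) = -184/35.
Against W this mix gives (3/35)·(-3) + (32/35)·(-7) = -233/35.
General C will play W, holding General R to -233/35. Shifting weight toward the row that does better against W would raise this floor (the equalizing mix achieves -41/7 against both W and E), so the proposed strategy is not optimal.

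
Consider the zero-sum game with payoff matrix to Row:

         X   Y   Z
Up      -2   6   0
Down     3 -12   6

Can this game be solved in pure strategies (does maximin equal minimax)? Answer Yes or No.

Row minima: Up → -2, Down → -12; maximin = -2.
Column maxima: X → 3, Y → 6, Z → 6; minimax = 3.
-2 ≠ 3, so no pure-strategy equilibrium exists.

No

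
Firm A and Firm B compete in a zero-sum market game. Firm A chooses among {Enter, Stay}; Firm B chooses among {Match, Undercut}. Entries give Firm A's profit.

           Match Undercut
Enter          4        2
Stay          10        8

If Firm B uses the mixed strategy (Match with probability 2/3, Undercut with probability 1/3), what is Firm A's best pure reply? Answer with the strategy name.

Stay

Expected payoff of Enter: (2/3)·4 + (1/3)·2 = 10/3.
Expected payoff of Stay: (2/3)·10 + (1/3)·8 = 28/3.
The largest is 28/3, so Firm A's best response is Stay.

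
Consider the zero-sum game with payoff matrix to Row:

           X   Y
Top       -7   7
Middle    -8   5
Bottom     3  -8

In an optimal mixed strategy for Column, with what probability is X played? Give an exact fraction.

Row minima: Top → -7, Middle → -8, Bottom → -8; maximin = -7.
Column maxima: X → 3, Y → 7; minimax = 3.
-7 ≠ 3, so there is no saddle point; optimal play is mixed.
Middle is strictly dominated by Top, so Row never plays it.
On the remaining 2×2 (Top, Bottom vs X, Y):
Let Row play Top with probability p. Expected payoff against X: (-7)p + 3(1−p) = −10p + 3; against Y: 7p + (-8)(1−p) = 15p − 8.
Setting these equal: −10p + 3 = 15p − 8 ⇒ −25p = -11 ⇒ p = 11/25, and the value is (-10)·(11/25) + 3 = -7/5.
For Column: with q = P(X), equating Top's and Bottom's payoffs gives −14q + 7 = 11q − 8 ⇒ q = 3/5.

3/5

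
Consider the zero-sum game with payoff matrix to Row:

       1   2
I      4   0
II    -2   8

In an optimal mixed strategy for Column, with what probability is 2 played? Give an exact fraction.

3/7

Row minima: I → 0, II → -2; maximin = 0.
Column maxima: 1 → 4, 2 → 8; minimax = 4.
0 ≠ 4, so there is no saddle point; optimal play is mixed.
Let Row play I with probability p. Expected payoff against 1: 4p + (-2)(1−p) = 6p − 2; against 2: 0p + 8(1−p) = −8p + 8.
Setting these equal: 6p − 2 = −8p + 8 ⇒ 14p = 10 ⇒ p = 5/7, and the value is (6)·(5/7) − 2 = 16/7.
For Column: with q = P(1), equating I's and II's payoffs gives 4q = −10q + 8 ⇒ q = 4/7.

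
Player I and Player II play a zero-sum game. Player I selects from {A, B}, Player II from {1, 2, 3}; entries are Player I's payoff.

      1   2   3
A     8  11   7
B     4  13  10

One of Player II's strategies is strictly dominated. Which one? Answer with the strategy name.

1 holds Player I's payoff strictly below 2 in every row: 8 < 11, 4 < 13.
So 2 is strictly dominated for Player II.

2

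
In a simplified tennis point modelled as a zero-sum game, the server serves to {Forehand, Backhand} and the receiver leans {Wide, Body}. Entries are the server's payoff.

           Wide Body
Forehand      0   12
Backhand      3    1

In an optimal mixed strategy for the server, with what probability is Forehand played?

Row minima: Forehand → 0, Backhand → 1; maximin = 1.
Column maxima: Wide → 3, Body → 12; minimax = 3.
1 ≠ 3, so there is no saddle point; optimal play is mixed.
Let the server play Forehand with probability p. Expected payoff against Wide: 0p + 3(1−p) = −3p + 3; against Body: 12p + 1(1−p) = 11p + 1.
Setting these equal: −3p + 3 = 11p + 1 ⇒ −14p = -2 ⇒ p = 1/7, and the value is (-3)·(1/7) + 3 = 18/7.
For the receiver: with q = P(Wide), equating Forehand's and Backhand's payoffs gives −12q + 12 = 2q + 1 ⇒ q = 11/14.

1/7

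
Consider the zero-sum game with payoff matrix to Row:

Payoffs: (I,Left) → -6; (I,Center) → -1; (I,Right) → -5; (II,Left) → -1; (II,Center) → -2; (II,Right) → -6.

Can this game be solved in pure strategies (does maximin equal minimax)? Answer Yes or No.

Row minima: I → -6, II → -6; maximin = -6.
Column maxima: Left → -1, Center → -1, Right → -5; minimax = -5.
-6 ≠ -5, so no pure-strategy equilibrium exists.

No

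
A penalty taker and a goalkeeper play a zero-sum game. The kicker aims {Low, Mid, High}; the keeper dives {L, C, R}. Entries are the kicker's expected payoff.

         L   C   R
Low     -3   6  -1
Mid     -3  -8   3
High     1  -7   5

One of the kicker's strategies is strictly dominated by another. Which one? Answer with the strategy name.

High gives a strictly higher payoff than Mid against every column: 1 > -3, -7 > -8, 5 > 3.
So Mid is strictly dominated and the kicker never plays it.

Mid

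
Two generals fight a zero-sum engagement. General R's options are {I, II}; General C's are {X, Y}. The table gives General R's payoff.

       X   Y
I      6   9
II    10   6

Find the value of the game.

54/7

Row minima: I → 6, II → 6; maximin = 6.
Column maxima: X → 10, Y → 9; minimax = 9.
6 ≠ 9, so there is no saddle point; optimal play is mixed.
Let General R play I with probability p. Expected payoff against X: 6p + 10(1−p) = −4p + 10; against Y: 9p + 6(1−p) = 3p + 6.
Setting these equal: −4p + 10 = 3p + 6 ⇒ −7p = -4 ⇒ p = 4/7, and the value is (-4)·(4/7) + 10 = 54/7.
For General C: with q = P(X), equating I's and II's payoffs gives −3q + 9 = 4q + 6 ⇒ q = 3/7.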